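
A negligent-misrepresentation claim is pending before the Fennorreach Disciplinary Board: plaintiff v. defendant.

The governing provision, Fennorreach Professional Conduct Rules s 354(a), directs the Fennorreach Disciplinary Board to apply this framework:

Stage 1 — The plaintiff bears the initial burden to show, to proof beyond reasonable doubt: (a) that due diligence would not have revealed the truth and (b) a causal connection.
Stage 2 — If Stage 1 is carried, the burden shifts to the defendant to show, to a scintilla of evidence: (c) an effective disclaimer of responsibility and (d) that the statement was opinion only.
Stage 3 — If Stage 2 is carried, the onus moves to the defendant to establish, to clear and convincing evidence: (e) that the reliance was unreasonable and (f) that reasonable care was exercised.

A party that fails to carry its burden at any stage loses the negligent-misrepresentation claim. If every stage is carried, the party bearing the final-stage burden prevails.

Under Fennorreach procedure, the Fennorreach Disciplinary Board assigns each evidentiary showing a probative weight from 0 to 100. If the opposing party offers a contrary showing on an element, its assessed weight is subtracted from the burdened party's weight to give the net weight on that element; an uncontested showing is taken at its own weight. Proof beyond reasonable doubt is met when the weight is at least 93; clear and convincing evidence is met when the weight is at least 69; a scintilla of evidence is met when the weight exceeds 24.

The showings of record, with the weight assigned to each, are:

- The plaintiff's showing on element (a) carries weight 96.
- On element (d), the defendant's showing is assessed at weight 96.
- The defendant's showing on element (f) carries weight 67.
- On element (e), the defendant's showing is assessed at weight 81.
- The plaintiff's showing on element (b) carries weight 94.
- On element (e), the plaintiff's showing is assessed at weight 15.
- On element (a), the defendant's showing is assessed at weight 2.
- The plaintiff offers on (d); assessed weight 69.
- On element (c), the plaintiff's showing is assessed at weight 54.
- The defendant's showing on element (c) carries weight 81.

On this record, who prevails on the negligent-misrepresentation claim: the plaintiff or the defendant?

plaintiff

Stage 1 (plaintiff, proof beyond reasonable doubt, weight is at least 93): (a) net 96−2=94 ≥ 93 — meets; (b) 94 ≥ 93 — meets.
  Stage 1 carried; the burden shifts to the defendant.
Stage 2 (defendant, a scintilla of evidence, weight exceeds 24): (c) net 81−54=27 > 24 — meets; (d) net 96−69=27 > 24 — meets.
  All elements met. The defendant retains the burden for Stage 3.
Stage 3 (defendant, clear and convincing evidence, weight is at least 69): (e) net 81−15=66 < 69 — fails; (f) 67 < 69 — fails.
  Not every element is met, so the defendant fails to carry Stage 3.
The plaintiff prevails.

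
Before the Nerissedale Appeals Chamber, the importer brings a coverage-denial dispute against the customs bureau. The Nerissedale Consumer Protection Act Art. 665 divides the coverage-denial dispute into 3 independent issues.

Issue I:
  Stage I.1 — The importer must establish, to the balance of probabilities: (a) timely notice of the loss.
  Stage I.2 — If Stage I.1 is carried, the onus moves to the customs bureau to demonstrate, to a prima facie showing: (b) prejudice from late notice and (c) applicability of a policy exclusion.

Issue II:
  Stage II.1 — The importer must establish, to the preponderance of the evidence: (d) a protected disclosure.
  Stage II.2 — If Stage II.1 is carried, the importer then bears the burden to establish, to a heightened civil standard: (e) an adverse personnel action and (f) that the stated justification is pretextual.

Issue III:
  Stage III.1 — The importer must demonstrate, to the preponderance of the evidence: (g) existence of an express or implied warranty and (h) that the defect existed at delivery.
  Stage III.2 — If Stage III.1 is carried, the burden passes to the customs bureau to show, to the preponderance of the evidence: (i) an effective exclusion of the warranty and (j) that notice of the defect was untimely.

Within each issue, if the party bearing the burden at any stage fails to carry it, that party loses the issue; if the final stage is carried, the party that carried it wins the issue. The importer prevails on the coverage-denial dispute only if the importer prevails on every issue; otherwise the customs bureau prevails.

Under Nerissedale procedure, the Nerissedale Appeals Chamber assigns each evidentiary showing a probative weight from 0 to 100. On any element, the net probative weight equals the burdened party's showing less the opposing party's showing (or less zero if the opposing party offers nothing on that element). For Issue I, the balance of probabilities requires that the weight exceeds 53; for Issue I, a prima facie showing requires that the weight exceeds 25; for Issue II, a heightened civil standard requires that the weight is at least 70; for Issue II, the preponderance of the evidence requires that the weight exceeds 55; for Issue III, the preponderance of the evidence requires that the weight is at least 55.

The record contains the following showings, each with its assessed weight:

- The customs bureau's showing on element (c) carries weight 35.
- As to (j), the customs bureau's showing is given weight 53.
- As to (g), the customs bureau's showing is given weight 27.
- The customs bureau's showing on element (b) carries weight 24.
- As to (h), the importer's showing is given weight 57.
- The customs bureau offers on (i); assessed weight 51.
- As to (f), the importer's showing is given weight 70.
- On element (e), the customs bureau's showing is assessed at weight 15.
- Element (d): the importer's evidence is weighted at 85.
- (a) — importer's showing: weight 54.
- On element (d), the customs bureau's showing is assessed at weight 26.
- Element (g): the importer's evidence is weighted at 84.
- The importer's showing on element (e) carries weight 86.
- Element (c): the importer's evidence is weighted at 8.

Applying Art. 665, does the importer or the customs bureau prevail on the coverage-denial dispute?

— Issue I —
At Stage I.1 the importer must meet the balance of probabilities (weight exceeds 53): on (a) the weight is 54, > 53, so (a) meets the standard.
  Stage I.1 is satisfied; the onus moves to the customs bureau.
At Stage I.2 the customs bureau must meet a prima facie showing (weight exceeds 25): on (b) the weight is 24, which does not exceed 25, so (b) does not meet the standard; on (c) the weight is 35 less the opposing 8 gives net 27, > 25, so (c) meets the standard.
  Not every element is met, so the customs bureau fails to carry Stage I.2.
So the importer prevails on this issue.
— Issue II —
Stage II.1 — burden on importer; standard: the preponderance of the evidence (weight exceeds 55).
    (d): 85 − 26 = 59 > 55 [met]
  Stage II.1 carried; the burden remains with the importer.
Stage II.2 — burden on importer; standard: a heightened civil standard (weight is at least 70).
    (e): 86 − 15 = 71 ≥ 70 [met]
    (f): 70 ≥ 70 [met]
  All elements met at the final stage.
All stages carried — the importer prevails on this issue.
— Issue III —
At Stage III.1 the importer must meet the preponderance of the evidence (weight is at least 55): on (g) the weight is 84 less the opposing 27 gives net 57, which does reach 55, so (g) meets the standard; on (h) the weight is 57, which does reach 55, so (h) meets the standard.
  The importer carries Stage III.1; the customs bureau now bears the burden.
At Stage III.2 the customs bureau must meet the preponderance of the evidence (weight is at least 55): on (i) the weight is 51, which does not reach 55, so (i) does not meet the standard; on (j) the weight is 53, which does not reach 55, so (j) does not meet the standard.
  Not every element is met, so the customs bureau fails to carry Stage III.2.
So the importer prevails on this issue.
Per-issue: Issue I → importer; Issue II → importer; Issue III → importer. The importer must prevail on every issue; overall, the importer prevails.

importer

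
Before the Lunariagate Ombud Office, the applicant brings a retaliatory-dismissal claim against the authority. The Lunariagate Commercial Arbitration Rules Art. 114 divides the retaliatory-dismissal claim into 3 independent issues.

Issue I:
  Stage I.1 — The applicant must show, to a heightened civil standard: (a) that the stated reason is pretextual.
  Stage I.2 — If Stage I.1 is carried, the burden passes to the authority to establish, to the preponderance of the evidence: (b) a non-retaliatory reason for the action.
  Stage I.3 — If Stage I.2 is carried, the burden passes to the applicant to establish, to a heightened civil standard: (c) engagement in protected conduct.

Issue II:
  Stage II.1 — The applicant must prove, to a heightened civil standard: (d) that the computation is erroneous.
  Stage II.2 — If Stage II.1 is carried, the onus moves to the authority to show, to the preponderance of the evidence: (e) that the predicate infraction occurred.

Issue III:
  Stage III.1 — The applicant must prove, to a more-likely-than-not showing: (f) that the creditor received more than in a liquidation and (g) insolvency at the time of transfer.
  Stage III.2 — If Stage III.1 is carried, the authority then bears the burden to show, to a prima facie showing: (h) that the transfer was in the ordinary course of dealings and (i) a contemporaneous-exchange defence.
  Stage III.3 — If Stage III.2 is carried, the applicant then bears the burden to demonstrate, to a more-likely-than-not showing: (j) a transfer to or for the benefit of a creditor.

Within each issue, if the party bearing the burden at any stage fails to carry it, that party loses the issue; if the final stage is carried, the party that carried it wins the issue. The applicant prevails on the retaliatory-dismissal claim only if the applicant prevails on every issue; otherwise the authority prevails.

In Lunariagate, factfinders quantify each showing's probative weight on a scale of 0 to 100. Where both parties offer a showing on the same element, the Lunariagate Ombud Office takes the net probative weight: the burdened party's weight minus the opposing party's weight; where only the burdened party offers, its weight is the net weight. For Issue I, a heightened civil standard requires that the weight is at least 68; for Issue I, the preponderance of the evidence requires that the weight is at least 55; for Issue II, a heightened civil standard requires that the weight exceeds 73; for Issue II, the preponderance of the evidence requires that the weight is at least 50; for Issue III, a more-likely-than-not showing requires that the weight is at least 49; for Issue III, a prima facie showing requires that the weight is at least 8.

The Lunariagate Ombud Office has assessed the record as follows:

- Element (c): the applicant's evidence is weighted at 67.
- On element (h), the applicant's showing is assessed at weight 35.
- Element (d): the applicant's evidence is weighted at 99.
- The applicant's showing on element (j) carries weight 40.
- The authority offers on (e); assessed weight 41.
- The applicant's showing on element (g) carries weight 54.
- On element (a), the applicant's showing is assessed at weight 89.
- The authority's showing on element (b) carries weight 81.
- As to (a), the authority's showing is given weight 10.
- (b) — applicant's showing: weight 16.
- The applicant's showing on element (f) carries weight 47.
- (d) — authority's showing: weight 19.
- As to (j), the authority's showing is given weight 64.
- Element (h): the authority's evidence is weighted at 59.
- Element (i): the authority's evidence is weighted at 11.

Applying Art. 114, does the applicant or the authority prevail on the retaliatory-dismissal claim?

authority

— Issue I —
Stage I.1 (applicant, a heightened civil standard, weight is at least 68): (a) net 89−10=79 ≥ 68 — meets.
  The applicant carries Stage I.1; the authority now bears the burden.
Stage I.2 (authority, the preponderance of the evidence, weight is at least 55): (b) net 81−16=65 ≥ 55 — meets.
  All elements met. The burden passes to the applicant.
Stage I.3 (applicant, a heightened civil standard, weight is at least 68): (c) 67 < 68 — fails.
  The applicant does not carry Stage I.3.
So the authority prevails on this issue.
— Issue II —
At Stage II.1 the applicant must meet a heightened civil standard (weight exceeds 73): on (d) the weight is 99 less the opposing 19 gives net 80, which does exceed 73, so (d) meets the standard.
  The applicant carries Stage II.1; the authority now bears the burden.
At Stage II.2 the authority must meet the preponderance of the evidence (weight is at least 50): on (e) the weight is 41, which does not reach 50, so (e) does not meet the standard.
  Stage II.2 not carried; the authority fails its burden.
The applicant prevails on this issue.
— Issue III —
Stage III.1 (applicant, a more-likely-than-not showing, weight is at least 49): (f) 47 < 49 — fails; (g) 54 ≥ 49 — meets.
  The applicant does not carry Stage III.1.
So the authority prevails on this issue.
Per-issue: Issue I → authority; Issue II → applicant; Issue III → authority. The applicant must prevail on every issue; overall, the authority prevails.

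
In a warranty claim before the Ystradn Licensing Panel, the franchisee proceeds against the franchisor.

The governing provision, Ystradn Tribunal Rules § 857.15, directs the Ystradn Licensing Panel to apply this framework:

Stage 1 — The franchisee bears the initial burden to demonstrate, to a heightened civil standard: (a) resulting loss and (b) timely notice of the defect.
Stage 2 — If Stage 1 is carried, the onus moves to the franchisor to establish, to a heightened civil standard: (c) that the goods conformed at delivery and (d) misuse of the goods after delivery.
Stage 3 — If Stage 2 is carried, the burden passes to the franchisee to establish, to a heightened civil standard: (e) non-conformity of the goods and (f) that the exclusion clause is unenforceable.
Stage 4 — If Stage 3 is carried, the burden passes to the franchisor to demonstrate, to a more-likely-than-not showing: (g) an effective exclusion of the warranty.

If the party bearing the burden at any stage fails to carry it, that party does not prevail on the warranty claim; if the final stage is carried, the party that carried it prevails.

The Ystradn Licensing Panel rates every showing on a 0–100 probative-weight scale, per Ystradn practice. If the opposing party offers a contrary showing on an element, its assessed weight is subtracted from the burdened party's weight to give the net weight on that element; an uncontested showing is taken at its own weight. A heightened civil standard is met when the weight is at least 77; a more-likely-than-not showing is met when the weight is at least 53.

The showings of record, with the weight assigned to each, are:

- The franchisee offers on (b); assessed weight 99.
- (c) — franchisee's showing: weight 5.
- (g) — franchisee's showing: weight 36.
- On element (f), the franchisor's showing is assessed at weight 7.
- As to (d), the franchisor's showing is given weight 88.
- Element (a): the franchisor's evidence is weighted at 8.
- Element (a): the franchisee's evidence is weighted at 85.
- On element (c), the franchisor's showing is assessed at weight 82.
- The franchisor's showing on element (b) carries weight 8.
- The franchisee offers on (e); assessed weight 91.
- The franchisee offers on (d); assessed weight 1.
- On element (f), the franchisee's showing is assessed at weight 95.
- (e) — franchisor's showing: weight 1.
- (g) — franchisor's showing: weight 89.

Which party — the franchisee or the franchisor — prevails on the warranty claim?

At Stage 1 the franchisee must meet a heightened civil standard (weight is at least 77): on (a) the weight is 85 less the opposing 8 gives net 77, ≥ 77, so (a) meets the standard; on (b) the weight is 99 less the opposing 8 gives net 91, which does reach 77, so (b) meets the standard.
  All elements met. The burden passes to the franchisor.
At Stage 2 the franchisor must meet a heightened civil standard (weight is at least 77): on (c) the weight is 82 less the opposing 5 gives net 77, which does reach 77, so (c) meets the standard; on (d) the weight is 88 less the opposing 1 gives net 87, which does reach 77, so (d) meets the standard.
  The franchisor carries Stage 2; the franchisee now bears the burden.
At Stage 3 the franchisee must meet a heightened civil standard (weight is at least 77): on (e) the weight is 91 less the opposing 1 gives net 90, ≥ 77, so (e) meets the standard; on (f) the weight is 95 less the opposing 7 gives net 88, ≥ 77, so (f) meets the standard.
  Stage 3 carried; the burden shifts to the franchisor.
At Stage 4 the franchisor must meet a more-likely-than-not showing (weight is at least 53): on (g) the weight is 89 less the opposing 36 gives net 53, which does reach 53, so (g) meets the standard.
  The franchisor carries the last stage.
Every stage carried; the franchisor prevails.

franchisor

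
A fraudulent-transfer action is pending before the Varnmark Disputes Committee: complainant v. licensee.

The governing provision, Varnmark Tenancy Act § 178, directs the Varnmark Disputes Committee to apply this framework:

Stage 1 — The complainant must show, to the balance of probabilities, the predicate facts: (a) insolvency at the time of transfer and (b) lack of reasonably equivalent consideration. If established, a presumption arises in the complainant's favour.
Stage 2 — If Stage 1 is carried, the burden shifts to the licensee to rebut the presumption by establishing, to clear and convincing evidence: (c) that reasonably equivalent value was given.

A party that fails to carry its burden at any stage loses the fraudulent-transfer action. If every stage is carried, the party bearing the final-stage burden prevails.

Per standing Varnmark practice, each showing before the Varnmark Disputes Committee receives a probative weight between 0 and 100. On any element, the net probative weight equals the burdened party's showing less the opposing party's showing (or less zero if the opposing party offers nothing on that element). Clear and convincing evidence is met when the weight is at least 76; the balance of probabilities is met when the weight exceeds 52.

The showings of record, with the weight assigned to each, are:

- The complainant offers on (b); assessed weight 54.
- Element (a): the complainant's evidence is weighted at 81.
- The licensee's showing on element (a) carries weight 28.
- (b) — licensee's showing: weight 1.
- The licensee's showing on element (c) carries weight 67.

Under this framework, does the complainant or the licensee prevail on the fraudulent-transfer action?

Stage 1 — burden on complainant; standard: the balance of probabilities (weight exceeds 52).
    (a): 81 − 28 = 53 > 52 [met]
    (b): 54 − 1 = 53 > 52 [met]
  All elements met. The burden passes to the licensee.
Stage 2 — burden on licensee; standard: clear and convincing evidence (weight is at least 76).
    (c): 67 < 76 [not met]
  Stage 2 not carried; the licensee fails its burden.
So the complainant prevails.

complainant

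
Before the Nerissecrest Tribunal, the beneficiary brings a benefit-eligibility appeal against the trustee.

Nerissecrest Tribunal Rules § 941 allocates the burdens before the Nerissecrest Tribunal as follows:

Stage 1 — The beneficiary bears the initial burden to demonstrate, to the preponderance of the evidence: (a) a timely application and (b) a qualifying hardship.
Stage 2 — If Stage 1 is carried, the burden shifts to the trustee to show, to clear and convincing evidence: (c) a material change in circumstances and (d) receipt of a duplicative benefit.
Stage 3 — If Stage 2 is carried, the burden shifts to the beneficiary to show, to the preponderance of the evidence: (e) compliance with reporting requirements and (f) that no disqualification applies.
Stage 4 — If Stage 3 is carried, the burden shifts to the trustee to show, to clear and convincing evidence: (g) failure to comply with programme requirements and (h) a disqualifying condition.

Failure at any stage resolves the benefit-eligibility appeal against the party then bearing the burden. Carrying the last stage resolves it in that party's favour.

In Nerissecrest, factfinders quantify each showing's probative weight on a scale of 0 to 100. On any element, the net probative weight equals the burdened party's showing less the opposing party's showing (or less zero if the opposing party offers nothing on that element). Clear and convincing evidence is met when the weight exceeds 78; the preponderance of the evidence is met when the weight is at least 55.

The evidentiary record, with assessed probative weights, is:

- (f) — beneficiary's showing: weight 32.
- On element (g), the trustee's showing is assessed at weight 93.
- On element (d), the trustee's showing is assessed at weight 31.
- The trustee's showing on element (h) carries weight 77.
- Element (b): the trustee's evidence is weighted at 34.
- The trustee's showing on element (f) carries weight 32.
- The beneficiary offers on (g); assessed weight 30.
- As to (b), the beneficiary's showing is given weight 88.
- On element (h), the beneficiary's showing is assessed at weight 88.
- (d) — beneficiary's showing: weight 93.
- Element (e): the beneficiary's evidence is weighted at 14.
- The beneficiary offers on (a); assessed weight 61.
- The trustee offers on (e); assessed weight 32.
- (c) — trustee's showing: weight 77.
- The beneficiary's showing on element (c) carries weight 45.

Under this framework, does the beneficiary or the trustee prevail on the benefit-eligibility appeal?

trustee

Stage 1 — burden on beneficiary; standard: the preponderance of the evidence (weight is at least 55).
    (a): 61 ≥ 55 [met]
    (b): 88 − 34 = 54 < 55 [not met]
  The beneficiary does not carry Stage 1.
The analysis ends at Stage 1; the trustee prevails.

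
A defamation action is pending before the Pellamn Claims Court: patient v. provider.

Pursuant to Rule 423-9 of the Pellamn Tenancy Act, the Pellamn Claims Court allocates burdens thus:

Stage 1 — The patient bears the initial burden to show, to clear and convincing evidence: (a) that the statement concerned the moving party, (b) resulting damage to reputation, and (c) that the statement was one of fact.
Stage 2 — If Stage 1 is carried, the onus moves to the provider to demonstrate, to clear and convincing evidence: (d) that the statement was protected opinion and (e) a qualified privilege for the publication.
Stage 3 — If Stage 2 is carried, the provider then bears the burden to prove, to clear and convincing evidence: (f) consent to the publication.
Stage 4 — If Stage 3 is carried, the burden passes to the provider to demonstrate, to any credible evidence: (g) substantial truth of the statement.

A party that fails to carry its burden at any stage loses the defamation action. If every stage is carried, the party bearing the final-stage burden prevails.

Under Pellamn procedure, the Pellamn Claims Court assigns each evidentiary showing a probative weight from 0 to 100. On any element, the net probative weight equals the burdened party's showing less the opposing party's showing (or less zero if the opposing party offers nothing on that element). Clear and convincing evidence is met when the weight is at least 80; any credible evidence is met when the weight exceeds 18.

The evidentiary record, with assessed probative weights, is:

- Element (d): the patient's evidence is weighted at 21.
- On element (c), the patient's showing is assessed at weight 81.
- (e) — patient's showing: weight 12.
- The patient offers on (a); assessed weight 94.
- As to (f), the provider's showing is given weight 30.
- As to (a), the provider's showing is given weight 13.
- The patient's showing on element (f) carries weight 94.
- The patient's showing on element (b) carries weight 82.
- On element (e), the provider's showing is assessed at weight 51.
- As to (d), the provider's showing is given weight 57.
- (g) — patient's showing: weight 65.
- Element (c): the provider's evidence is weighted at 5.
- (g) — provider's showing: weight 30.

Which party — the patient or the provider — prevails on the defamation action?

Stage 1 — burden on patient; standard: clear and convincing evidence (weight is at least 80).
    (a): 94 − 13 = 81 ≥ 80 [met]
    (b): 82 ≥ 80 [met]
    (c): 81 − 5 = 76 < 80 [not met]
  Not every element is met, so the patient fails to carry Stage 1.
The analysis ends at Stage 1; the provider prevails.

provider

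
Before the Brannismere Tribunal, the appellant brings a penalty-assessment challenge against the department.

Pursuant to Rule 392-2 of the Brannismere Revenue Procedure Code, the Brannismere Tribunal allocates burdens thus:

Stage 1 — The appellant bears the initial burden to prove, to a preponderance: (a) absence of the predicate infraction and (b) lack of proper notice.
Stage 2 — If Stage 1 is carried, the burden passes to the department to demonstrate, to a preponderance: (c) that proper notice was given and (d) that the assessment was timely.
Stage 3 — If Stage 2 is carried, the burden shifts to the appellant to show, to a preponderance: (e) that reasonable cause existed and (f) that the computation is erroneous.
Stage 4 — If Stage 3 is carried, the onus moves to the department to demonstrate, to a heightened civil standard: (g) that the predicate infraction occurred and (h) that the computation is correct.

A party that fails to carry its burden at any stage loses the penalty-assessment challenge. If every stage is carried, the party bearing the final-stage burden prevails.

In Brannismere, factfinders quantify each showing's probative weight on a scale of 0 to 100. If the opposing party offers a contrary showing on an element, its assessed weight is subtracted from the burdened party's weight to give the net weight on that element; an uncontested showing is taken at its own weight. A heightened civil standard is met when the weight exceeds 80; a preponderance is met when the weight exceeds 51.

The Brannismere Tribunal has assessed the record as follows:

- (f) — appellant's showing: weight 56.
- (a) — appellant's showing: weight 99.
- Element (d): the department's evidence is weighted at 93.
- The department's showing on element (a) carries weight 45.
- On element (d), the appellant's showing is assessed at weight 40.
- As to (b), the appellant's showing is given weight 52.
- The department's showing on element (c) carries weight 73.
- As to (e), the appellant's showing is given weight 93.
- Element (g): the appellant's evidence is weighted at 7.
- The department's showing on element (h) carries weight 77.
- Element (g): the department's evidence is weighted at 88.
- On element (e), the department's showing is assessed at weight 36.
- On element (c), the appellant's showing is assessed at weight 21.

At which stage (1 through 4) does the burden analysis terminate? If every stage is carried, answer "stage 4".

At Stage 1 the appellant must meet a preponderance (weight exceeds 51): on (a) the weight is 99 less the opposing 45 gives net 54, which does exceed 51, so (a) meets the standard; on (b) the weight is 52, which does exceed 51, so (b) meets the standard.
  The appellant carries Stage 1; the department now bears the burden.
At Stage 2 the department must meet a preponderance (weight exceeds 51): on (c) the weight is 73 less the opposing 21 gives net 52, which does exceed 51, so (c) meets the standard; on (d) the weight is 93 less the opposing 40 gives net 53, which does exceed 51, so (d) meets the standard.
  Stage 2 is satisfied; the onus moves to the appellant.
At Stage 3 the appellant must meet a preponderance (weight exceeds 51): on (e) the weight is 93 less the opposing 36 gives net 57, which does exceed 51, so (e) meets the standard; on (f) the weight is 56, which does exceed 51, so (f) meets the standard.
  Stage 3 carried; the burden shifts to the department.
At Stage 4 the department must meet a heightened civil standard (weight exceeds 80): on (g) the weight is 88 less the opposing 7 gives net 81, which does exceed 80, so (g) meets the standard; on (h) the weight is 77, ≤ 80, so (h) does not meet the standard.
  Stage 4 not carried; the department fails its burden.
So the appellant prevails.

stage 4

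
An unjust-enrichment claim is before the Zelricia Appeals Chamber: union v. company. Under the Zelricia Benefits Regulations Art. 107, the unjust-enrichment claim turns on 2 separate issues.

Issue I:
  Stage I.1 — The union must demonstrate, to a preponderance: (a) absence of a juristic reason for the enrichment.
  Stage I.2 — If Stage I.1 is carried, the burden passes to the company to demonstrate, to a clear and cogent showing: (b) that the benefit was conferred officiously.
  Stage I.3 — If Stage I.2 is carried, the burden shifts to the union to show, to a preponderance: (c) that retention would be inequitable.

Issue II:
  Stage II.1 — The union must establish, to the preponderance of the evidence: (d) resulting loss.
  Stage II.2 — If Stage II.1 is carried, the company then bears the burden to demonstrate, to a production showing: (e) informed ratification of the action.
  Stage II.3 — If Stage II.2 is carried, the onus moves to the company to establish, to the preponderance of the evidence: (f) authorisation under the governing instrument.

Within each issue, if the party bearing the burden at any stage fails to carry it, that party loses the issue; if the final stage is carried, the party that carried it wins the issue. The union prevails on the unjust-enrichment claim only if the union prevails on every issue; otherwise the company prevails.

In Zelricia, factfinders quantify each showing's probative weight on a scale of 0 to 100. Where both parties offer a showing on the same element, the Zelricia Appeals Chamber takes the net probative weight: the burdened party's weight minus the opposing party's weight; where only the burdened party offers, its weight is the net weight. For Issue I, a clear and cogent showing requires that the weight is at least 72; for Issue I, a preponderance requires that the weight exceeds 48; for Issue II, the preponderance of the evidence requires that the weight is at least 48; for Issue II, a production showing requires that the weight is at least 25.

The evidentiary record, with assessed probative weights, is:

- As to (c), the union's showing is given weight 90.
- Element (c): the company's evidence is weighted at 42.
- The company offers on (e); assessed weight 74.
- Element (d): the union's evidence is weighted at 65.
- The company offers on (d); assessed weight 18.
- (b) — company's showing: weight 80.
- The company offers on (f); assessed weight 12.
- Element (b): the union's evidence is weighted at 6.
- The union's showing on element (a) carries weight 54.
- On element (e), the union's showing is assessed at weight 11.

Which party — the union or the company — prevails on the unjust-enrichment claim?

company

— Issue I —
At Stage I.1 the union must meet a preponderance (weight exceeds 48): on (a) the weight is 54, which does exceed 48, so (a) meets the standard.
  Stage I.1 carried; the burden shifts to the company.
At Stage I.2 the company must meet a clear and cogent showing (weight is at least 72): on (b) the weight is 80 less the opposing 6 gives net 74, ≥ 72, so (b) meets the standard.
  Stage I.2 is satisfied; the onus moves to the union.
At Stage I.3 the union must meet a preponderance (weight exceeds 48): on (c) the weight is 90 less the opposing 42 gives net 48, which does not exceed 48, so (c) does not meet the standard.
  The union does not carry Stage I.3.
The company prevails on this issue.
— Issue II —
Stage II.1 (union, the preponderance of the evidence, weight is at least 48): (d) net 65−18=47 < 48 — fails.
  Not every element is met, so the union fails to carry Stage II.1.
The analysis ends at Stage II.1; the company prevails on this issue.
Per-issue: Issue I → company; Issue II → company. The union must prevail on every issue; overall, the company prevails.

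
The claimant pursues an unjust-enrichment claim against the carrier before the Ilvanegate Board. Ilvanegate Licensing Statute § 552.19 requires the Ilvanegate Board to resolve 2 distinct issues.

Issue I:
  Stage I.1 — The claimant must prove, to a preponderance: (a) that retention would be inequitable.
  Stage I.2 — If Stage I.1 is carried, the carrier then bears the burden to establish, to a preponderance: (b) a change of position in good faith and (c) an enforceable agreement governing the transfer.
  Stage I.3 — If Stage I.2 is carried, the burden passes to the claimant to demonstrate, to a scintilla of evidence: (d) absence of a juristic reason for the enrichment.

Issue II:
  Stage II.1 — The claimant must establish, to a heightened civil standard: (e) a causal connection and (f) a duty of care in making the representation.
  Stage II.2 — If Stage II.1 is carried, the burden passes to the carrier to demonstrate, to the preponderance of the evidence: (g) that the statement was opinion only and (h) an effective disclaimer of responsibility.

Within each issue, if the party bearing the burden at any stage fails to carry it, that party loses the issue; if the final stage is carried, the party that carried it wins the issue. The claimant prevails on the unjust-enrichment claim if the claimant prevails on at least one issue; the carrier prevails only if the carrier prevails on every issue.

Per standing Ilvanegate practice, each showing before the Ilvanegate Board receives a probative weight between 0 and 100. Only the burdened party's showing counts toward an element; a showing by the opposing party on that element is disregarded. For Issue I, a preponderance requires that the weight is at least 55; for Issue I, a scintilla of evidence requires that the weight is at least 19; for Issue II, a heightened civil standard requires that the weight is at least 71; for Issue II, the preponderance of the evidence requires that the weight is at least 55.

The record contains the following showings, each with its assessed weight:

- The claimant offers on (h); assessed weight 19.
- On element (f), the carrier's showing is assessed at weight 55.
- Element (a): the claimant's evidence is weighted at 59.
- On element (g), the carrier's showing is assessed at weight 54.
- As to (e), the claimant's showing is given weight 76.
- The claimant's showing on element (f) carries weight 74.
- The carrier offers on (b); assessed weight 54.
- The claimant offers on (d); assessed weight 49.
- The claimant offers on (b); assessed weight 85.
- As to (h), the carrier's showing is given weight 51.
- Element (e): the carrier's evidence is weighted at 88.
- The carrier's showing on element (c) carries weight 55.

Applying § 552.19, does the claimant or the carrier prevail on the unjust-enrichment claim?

— Issue I —
At Stage I.1 the claimant must meet a preponderance (weight is at least 55): on (a) the weight is 59, which does reach 55, so (a) meets the standard.
  The claimant carries Stage I.1; the carrier now bears the burden.
At Stage I.2 the carrier must meet a preponderance (weight is at least 55): on (b) the weight is 54 (the claimant's 85 is given no effect), which does not reach 55, so (b) does not meet the standard; on (c) the weight is 55, which does reach 55, so (c) meets the standard.
  Not every element is met, so the carrier fails to carry Stage I.2.
The claimant prevails on this issue.
— Issue II —
Stage II.1 (claimant, a heightened civil standard, weight is at least 71): (e) 76 (carrier's 88 disregarded) ≥ 71 — meets; (f) 74 (carrier's 55 disregarded) ≥ 71 — meets.
  The claimant carries Stage II.1; the carrier now bears the burden.
Stage II.2 (carrier, the preponderance of the evidence, weight is at least 55): (g) 54 < 55 — fails; (h) 51 (claimant's 19 disregarded) < 55 — fails.
  The carrier does not carry Stage II.2.
So the claimant prevails on this issue.
Per-issue: Issue I → claimant; Issue II → claimant. The claimant must prevail on at least one issue; overall, the claimant prevails.

claimant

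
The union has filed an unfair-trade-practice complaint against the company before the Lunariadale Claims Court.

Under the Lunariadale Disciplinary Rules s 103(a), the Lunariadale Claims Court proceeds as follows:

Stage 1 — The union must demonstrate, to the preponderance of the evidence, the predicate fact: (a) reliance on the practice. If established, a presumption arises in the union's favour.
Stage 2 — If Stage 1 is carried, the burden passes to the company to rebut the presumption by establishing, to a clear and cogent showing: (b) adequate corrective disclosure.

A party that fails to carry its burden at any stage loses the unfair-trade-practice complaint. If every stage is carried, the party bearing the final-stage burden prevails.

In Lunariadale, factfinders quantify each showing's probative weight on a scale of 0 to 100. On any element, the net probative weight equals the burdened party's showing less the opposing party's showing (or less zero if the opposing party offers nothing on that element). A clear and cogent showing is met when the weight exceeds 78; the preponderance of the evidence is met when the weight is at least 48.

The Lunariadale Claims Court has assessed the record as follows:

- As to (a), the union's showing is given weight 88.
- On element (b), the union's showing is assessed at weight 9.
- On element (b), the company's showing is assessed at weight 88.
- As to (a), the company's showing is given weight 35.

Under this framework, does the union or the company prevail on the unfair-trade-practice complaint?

Stage 1 (union, the preponderance of the evidence, weight is at least 48): (a) net 88−35=53 ≥ 48 — meets.
  All elements met. The burden passes to the company.
Stage 2 (company, a clear and cogent showing, weight exceeds 78): (b) net 88−9=79 > 78 — meets.
  The company carries the last stage.
With every stage satisfied, the company prevails.

company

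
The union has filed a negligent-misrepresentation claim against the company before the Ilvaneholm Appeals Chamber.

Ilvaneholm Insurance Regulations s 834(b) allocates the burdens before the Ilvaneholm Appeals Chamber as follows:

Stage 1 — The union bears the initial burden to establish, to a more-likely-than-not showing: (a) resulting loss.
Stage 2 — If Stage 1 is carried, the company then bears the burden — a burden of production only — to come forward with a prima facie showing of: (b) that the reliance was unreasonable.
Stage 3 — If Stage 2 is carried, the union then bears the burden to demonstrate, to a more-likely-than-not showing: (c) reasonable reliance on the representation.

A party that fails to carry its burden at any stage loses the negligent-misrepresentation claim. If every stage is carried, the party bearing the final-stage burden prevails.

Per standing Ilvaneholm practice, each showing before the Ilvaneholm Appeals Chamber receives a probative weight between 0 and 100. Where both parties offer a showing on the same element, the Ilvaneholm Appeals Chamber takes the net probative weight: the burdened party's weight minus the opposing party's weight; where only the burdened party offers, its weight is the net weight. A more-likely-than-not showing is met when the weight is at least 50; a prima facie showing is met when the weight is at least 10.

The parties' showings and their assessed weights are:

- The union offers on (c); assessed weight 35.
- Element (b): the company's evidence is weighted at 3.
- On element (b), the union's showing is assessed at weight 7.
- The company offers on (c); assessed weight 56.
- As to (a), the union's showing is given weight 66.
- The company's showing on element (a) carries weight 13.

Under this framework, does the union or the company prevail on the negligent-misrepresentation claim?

Stage 1 (union, a more-likely-than-not showing, weight is at least 50): (a) net 66−13=53 ≥ 50 — meets.
  Stage 1 carried; the burden shifts to the company.
Stage 2 (company, a prima facie showing, weight is at least 10): (b) net 3−7=-4 < 10 — fails.
  The company does not carry Stage 2.
So the union prevails.

union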